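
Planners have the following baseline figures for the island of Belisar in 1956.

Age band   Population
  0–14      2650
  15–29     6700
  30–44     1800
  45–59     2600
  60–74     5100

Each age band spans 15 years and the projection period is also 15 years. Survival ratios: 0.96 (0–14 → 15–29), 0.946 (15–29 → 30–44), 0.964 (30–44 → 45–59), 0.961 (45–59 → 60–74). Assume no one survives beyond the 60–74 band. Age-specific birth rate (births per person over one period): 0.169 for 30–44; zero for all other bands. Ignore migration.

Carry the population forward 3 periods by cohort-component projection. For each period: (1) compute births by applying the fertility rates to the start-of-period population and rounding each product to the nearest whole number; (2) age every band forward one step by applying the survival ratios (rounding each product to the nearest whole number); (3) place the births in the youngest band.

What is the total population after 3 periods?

9903

(Bands numbered youngest = 1 to oldest = 5.)
Period 1.
Births: 1800 * 0.169 = 304
Band 2: 2650 * 0.96 = 2544
Band 3: 6700 * 0.946 = 6338
Band 4: 1800 * 0.964 = 1735
Band 5: 2600 * 0.961 = 2499
→ [304, 2544, 6338, 1735, 2499]
Period 2.
Births: 6338 * 0.169 = 1071
Band 2: 304 * 0.96 = 292
Band 3: 2544 * 0.946 = 2407
Band 4: 6338 * 0.964 = 6110
Band 5: 1735 * 0.961 = 1667
→ [1071, 292, 2407, 6110, 1667]
Period 3.
Births: 2407 * 0.169 = 407
Band 2: 1071 * 0.96 = 1028
Band 3: 292 * 0.946 = 276
Band 4: 2407 * 0.964 = 2320
Band 5: 6110 * 0.961 = 5872
→ [407, 1028, 276, 2320, 5872]
Total after period 3: 407 + 1028 + 276 + 2320 + 5872 = 9903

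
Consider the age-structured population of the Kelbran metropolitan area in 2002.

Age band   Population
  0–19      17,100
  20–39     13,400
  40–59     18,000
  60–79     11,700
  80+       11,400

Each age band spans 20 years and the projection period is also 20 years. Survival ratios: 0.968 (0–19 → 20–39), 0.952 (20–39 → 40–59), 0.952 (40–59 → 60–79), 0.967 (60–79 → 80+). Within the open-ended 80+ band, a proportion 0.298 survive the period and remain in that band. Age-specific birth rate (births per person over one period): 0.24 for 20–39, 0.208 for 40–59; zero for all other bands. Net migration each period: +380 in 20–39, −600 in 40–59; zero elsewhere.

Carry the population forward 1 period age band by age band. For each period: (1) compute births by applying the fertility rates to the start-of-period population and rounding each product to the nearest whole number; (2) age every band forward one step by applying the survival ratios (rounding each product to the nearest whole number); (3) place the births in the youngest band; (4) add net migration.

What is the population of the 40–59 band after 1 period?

12157

Period 1.
Births: 13400 * 0.24 = 3216  |  18000 * 0.208 = 3744 → total 6960
20–39: 17100 * 0.968 = 16553
40–59: 13400 * 0.952 = 12757
60–79: 18000 * 0.952 = 17136
80+: 11700 * 0.967 + 11400 * 0.298 = 11314 + 3397 = 14711
Net migration: 20–39 + 380 → 16933; 40–59 − 600 → 12157
End of period: [6960, 16933, 12157, 17136, 14711]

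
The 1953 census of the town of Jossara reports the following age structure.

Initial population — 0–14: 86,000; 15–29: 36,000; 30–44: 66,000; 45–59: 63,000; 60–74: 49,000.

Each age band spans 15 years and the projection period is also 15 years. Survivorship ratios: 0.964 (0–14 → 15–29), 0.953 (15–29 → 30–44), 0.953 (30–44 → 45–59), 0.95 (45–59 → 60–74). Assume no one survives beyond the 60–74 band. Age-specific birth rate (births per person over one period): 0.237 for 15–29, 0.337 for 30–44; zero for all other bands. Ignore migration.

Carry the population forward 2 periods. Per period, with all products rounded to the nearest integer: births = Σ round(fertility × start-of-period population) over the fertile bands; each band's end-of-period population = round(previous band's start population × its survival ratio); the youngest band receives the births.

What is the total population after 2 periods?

Call the groups 1 to 5, youngest first.
Period 1:
Births: 36000 × 0.237 = 8532 ; 66000 × 0.337 = 22242 — total 30774
Group 2: 86000 × 0.964 = 82904
Group 3: 36000 × 0.953 = 34308
Group 4: 66000 × 0.953 = 62898
Group 5: 63000 × 0.95 = 59850
Giving 30774 / 82904 / 34308 / 62898 / 59850.
Period 2:
Births: 82904 × 0.237 = 19648 ; 34308 × 0.337 = 11562 — total 31210
Group 2: 30774 × 0.964 = 29666
Group 3: 82904 × 0.953 = 79008
Group 4: 34308 × 0.953 = 32696
Group 5: 62898 × 0.95 = 59753
Giving 31210 / 29666 / 79008 / 32696 / 59753.
Total after period 2: 31210 + 29666 + 79008 + 32696 + 59753 = 232333

232333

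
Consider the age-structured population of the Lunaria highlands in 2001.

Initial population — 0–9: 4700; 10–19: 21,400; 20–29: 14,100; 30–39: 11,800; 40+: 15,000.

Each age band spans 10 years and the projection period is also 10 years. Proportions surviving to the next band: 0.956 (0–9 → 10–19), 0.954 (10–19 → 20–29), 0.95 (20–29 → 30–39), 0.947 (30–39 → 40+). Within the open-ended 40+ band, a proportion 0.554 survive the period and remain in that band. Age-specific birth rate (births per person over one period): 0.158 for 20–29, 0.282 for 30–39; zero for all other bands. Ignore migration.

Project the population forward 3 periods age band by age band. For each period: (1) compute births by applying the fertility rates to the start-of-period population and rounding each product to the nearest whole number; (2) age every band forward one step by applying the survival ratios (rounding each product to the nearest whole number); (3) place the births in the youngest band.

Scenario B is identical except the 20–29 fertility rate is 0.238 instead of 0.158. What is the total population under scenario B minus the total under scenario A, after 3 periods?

2932

(Bands numbered youngest = 1 to oldest = 5.)
After projecting period 1:
Births: 14100 × 0.158 = 2228 ; 11800 × 0.282 = 3328 → 5556
Band 2: 4700 × 0.956 = 4493
Band 3: 21400 × 0.954 = 20416
Band 4: 14100 × 0.95 = 13395
Band 5: 11800 × 0.947 + 15000 × 0.554 = 11175 + 8310 = 19485
Giving 5556 / 4493 / 20416 / 13395 / 19485.
After projecting period 2:
Births: 20416 × 0.158 = 3226 ; 13395 × 0.282 = 3777 → 7003
Band 2: 5556 × 0.956 = 5312
Band 3: 4493 × 0.954 = 4286
Band 4: 20416 × 0.95 = 19395
Band 5: 13395 × 0.947 + 19485 × 0.554 = 12685 + 10795 = 23480
Giving 7003 / 5312 / 4286 / 19395 / 23480.
After projecting period 3:
Births: 4286 × 0.158 = 677 ; 19395 × 0.282 = 5469 → 6146
Band 2: 7003 × 0.956 = 6695
Band 3: 5312 × 0.954 = 5068
Band 4: 4286 × 0.95 = 4072
Band 5: 19395 × 0.947 + 23480 × 0.554 = 18367 + 13008 = 31375
Giving 6146 / 6695 / 5068 / 4072 / 31375.
Scenario A total after 3 periods: 53356
Scenario B projection —
After projecting period 1:
Births: 14100 × 0.238 = 3356 ; 11800 × 0.282 = 3328 → 6684
Band 2: 4700 × 0.956 = 4493
Band 3: 21400 × 0.954 = 20416
Band 4: 14100 × 0.95 = 13395
Band 5: 11800 × 0.947 + 15000 × 0.554 = 11175 + 8310 = 19485
Giving 6684 / 4493 / 20416 / 13395 / 19485.
After projecting period 2:
Births: 20416 × 0.238 = 4859 ; 13395 × 0.282 = 3777 → 8636
Band 2: 6684 × 0.956 = 6390
Band 3: 4493 × 0.954 = 4286
Band 4: 20416 × 0.95 = 19395
Band 5: 13395 × 0.947 + 19485 × 0.554 = 12685 + 10795 = 23480
Giving 8636 / 6390 / 4286 / 19395 / 23480.
After projecting period 3:
Births: 4286 × 0.238 = 1020 ; 19395 × 0.282 = 5469 → 6489
Band 2: 8636 × 0.956 = 8256
Band 3: 6390 × 0.954 = 6096
Band 4: 4286 × 0.95 = 4072
Band 5: 19395 × 0.947 + 23480 × 0.554 = 18367 + 13008 = 31375
Giving 6489 / 8256 / 6096 / 4072 / 31375.
Scenario B total after 3 periods: 56288
Difference B − A = 56288 − 53356 = 2932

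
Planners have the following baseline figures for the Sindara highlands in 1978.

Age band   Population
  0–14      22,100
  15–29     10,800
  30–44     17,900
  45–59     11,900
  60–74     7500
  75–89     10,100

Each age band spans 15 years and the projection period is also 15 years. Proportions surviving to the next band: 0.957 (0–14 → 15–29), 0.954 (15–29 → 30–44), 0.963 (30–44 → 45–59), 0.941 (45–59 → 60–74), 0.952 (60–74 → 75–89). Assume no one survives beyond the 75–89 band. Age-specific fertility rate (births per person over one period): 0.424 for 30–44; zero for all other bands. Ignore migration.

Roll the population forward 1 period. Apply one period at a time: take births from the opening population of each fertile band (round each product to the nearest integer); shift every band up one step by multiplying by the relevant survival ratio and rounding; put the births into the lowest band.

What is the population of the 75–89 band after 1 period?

7140

After projecting period 1:
Births: 17900 × 0.424 = 7590
15–29: 22100 × 0.957 = 21150
30–44: 10800 × 0.954 = 10303
45–59: 17900 × 0.963 = 17238
60–74: 11900 × 0.941 = 11198
75–89: 7500 × 0.952 = 7140
Population now: 0–14=7590, 15–29=21150, 30–44=10303, 45–59=17238, 60–74=11198, 75–89=7140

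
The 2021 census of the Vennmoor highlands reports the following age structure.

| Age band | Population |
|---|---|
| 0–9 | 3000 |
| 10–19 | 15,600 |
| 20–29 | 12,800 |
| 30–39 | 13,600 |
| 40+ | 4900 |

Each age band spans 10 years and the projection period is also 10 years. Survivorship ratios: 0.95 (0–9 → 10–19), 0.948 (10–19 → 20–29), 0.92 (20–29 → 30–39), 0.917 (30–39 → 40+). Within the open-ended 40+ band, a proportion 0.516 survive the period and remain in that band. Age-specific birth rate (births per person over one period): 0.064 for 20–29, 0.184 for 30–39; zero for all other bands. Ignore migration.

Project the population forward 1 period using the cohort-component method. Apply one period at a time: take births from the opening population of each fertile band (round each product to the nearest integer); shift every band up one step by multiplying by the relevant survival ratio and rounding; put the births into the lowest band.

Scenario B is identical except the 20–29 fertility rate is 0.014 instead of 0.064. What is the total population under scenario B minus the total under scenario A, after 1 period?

-640

Period 1:
Births: 12800 × 0.064 = 819 ; 13600 × 0.184 = 2502 → total 3321
10–19: 3000 × 0.95 = 2850
20–29: 15600 × 0.948 = 14789
30–39: 12800 × 0.92 = 11776
40+: 13600 × 0.917 + 4900 × 0.516 = 12471 + 2528 = 14999
Giving 3321 / 2850 / 14789 / 11776 / 14999.
Scenario A total after 1 period: 47735
Scenario B projection —
Period 1:
Births: 12800 × 0.014 = 179 ; 13600 × 0.184 = 2502 → total 2681
10–19: 3000 × 0.95 = 2850
20–29: 15600 × 0.948 = 14789
30–39: 12800 × 0.92 = 11776
40+: 13600 × 0.917 + 4900 × 0.516 = 12471 + 2528 = 14999
Giving 2681 / 2850 / 14789 / 11776 / 14999.
Scenario B total after 1 period: 47095
Difference B − A = 47095 − 47735 = -640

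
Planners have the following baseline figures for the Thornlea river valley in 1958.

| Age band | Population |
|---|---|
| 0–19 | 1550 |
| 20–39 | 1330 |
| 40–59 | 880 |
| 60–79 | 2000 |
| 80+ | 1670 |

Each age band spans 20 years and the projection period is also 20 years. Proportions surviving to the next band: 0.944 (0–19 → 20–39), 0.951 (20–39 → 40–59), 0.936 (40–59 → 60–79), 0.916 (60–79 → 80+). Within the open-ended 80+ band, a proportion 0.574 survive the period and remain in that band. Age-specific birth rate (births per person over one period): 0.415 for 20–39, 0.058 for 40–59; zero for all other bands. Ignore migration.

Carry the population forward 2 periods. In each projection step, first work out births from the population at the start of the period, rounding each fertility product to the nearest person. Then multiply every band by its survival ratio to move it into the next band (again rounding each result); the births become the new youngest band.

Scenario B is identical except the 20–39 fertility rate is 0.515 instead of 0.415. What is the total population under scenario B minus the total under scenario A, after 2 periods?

272

— Period 1 —
Births: 1330 × 0.415 = 552, 880 × 0.058 = 51 → total 603
20–39: 1550 × 0.944 = 1463
40–59: 1330 × 0.951 = 1265
60–79: 880 × 0.936 = 824
80+: 2000 × 0.916 + 1670 × 0.574 = 1832 + 959 = 2791
Giving 603 / 1463 / 1265 / 824 / 2791.
— Period 2 —
Births: 1463 × 0.415 = 607, 1265 × 0.058 = 73 → total 680
20–39: 603 × 0.944 = 569
40–59: 1463 × 0.951 = 1391
60–79: 1265 × 0.936 = 1184
80+: 824 × 0.916 + 2791 × 0.574 = 755 + 1602 = 2357
Giving 680 / 569 / 1391 / 1184 / 2357.
Scenario A total after 2 periods: 6181
Scenario B projection —
— Period 1 —
Births: 1330 × 0.515 = 685, 880 × 0.058 = 51 → total 736
20–39: 1550 × 0.944 = 1463
40–59: 1330 × 0.951 = 1265
60–79: 880 × 0.936 = 824
80+: 2000 × 0.916 + 1670 × 0.574 = 1832 + 959 = 2791
Giving 736 / 1463 / 1265 / 824 / 2791.
— Period 2 —
Births: 1463 × 0.515 = 753, 1265 × 0.058 = 73 → total 826
20–39: 736 × 0.944 = 695
40–59: 1463 × 0.951 = 1391
60–79: 1265 × 0.936 = 1184
80+: 824 × 0.916 + 2791 × 0.574 = 755 + 1602 = 2357
Giving 826 / 695 / 1391 / 1184 / 2357.
Scenario B total after 2 periods: 6453
Difference B − A = 6453 − 6181 = 272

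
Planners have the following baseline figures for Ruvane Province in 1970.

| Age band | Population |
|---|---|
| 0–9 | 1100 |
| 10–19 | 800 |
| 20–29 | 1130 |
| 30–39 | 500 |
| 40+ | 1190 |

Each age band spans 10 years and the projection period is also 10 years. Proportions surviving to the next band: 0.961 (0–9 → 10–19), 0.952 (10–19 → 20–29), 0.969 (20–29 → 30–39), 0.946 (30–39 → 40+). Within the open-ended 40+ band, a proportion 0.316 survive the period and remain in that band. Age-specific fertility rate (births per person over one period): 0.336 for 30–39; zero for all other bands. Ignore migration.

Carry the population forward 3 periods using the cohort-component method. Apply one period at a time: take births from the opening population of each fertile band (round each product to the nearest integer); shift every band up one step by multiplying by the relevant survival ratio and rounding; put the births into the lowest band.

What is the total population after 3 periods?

Period 1:
Births: 500 × 0.336 = 168
10–19: 1100 × 0.961 = 1057
20–29: 800 × 0.952 = 762
30–39: 1130 × 0.969 = 1095
40+: 500 × 0.946 + 1190 × 0.316 = 473 + 376 = 849
Population now: 0–9=168, 10–19=1057, 20–29=762, 30–39=1095, 40+=849
Period 2:
Births: 1095 × 0.336 = 368
10–19: 168 × 0.961 = 161
20–29: 1057 × 0.952 = 1006
30–39: 762 × 0.969 = 738
40+: 1095 × 0.946 + 849 × 0.316 = 1036 + 268 = 1304
Population now: 0–9=368, 10–19=161, 20–29=1006, 30–39=738, 40+=1304
Period 3:
Births: 738 × 0.336 = 248
10–19: 368 × 0.961 = 354
20–29: 161 × 0.952 = 153
30–39: 1006 × 0.969 = 975
40+: 738 × 0.946 + 1304 × 0.316 = 698 + 412 = 1110
Population now: 0–9=248, 10–19=354, 20–29=153, 30–39=975, 40+=1110
Total after period 3: 248 + 354 + 153 + 975 + 1110 = 2840

2840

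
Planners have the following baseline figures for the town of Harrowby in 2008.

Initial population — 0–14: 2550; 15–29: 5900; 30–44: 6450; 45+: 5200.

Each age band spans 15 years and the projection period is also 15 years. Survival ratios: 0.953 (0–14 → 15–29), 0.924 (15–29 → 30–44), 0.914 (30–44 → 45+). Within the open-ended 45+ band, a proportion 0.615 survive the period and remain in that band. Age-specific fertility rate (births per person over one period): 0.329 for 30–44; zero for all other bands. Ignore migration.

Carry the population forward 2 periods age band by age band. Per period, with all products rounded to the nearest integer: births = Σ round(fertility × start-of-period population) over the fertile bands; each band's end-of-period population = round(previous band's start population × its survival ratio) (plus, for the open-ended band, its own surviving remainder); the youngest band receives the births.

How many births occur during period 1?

Let band 1 be 0–14 through band 4 = 45+.
Period 1:
Births: 6450 × 0.329 = 2122
Band 2: 2550 × 0.953 = 2430
Band 3: 5900 × 0.924 = 5452
Band 4: 6450 × 0.914 + 5200 × 0.615 = 5895 + 3198 = 9093
End of period: [2122, 2430, 5452, 9093]

2122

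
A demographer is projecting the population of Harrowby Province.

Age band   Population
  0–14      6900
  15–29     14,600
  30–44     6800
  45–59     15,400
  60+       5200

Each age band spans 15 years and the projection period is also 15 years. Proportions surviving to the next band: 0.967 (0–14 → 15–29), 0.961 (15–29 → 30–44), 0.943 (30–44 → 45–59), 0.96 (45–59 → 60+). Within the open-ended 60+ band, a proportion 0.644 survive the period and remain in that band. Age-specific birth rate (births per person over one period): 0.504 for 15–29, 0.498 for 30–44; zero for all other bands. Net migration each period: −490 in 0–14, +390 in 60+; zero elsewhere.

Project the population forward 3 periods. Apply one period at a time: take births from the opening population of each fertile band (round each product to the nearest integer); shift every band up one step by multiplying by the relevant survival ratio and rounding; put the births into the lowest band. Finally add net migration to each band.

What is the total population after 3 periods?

Numbering the groups 1..5 from youngest to oldest:
Period 1.
Births: 14600 * 0.504 = 7358, 6800 * 0.498 = 3386 — total 10744
Group 2: 6900 * 0.967 = 6672
Group 3: 14600 * 0.961 = 14031
Group 4: 6800 * 0.943 = 6412
Group 5: 15400 * 0.96 + 5200 * 0.644 = 14784 + 3349 = 18133
Net migration: Group 1 − 490 → 10254; Group 5 + 390 → 18523
Giving 10254 / 6672 / 14031 / 6412 / 18523.
Period 2.
Births: 6672 * 0.504 = 3363, 14031 * 0.498 = 6987 — total 10350
Group 2: 10254 * 0.967 = 9916
Group 3: 6672 * 0.961 = 6412
Group 4: 14031 * 0.943 = 13231
Group 5: 6412 * 0.96 + 18523 * 0.644 = 6156 + 11929 = 18085
Net migration: Group 1 − 490 → 9860; Group 5 + 390 → 18475
Giving 9860 / 9916 / 6412 / 13231 / 18475.
Period 3.
Births: 9916 * 0.504 = 4998, 6412 * 0.498 = 3193 — total 8191
Group 2: 9860 * 0.967 = 9535
Group 3: 9916 * 0.961 = 9529
Group 4: 6412 * 0.943 = 6047
Group 5: 13231 * 0.96 + 18475 * 0.644 = 12702 + 11898 = 24600
Net migration: Group 1 − 490 → 7701; Group 5 + 390 → 24990
Giving 7701 / 9535 / 9529 / 6047 / 24990.
Total after period 3: 7701 + 9535 + 9529 + 6047 + 24990 = 57802

57802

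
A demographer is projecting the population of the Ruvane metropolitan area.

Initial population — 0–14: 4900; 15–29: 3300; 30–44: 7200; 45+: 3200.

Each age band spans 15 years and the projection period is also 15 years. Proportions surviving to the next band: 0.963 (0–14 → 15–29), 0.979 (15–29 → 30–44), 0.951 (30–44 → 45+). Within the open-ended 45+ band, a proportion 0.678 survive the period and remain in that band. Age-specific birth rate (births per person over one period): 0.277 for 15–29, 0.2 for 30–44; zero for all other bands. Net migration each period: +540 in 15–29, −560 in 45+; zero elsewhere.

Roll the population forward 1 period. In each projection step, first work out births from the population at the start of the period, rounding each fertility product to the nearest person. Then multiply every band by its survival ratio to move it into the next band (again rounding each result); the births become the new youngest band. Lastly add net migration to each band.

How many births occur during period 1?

Call the groups 1 to 4, youngest first.
[period 1]
Births: 3300 * 0.277 = 914  |  7200 * 0.2 = 1440 → 2354
Group 2: 4900 * 0.963 = 4719
Group 3: 3300 * 0.979 = 3231
Group 4: 7200 * 0.951 + 3200 * 0.678 = 6847 + 2170 = 9017
Net migration: Group 2 + 540 → 5259; Group 4 − 560 → 8457
End of period: [2354, 5259, 3231, 8457]

2354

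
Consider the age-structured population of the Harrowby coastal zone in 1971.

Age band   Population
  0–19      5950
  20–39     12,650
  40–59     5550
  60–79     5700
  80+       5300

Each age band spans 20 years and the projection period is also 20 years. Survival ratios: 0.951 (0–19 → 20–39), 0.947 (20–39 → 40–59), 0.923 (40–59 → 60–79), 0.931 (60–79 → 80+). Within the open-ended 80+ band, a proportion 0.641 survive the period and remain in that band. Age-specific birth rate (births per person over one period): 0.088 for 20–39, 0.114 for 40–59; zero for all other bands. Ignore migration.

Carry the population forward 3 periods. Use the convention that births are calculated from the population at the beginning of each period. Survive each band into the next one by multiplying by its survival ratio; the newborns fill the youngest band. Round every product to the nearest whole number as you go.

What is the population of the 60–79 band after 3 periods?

4945

Numbering the bands 1..5 from youngest to oldest:
— Period 1 —
Births: 12650 * 0.088 = 1113, 5550 * 0.114 = 633 → 1746
Band 2: 5950 * 0.951 = 5658
Band 3: 12650 * 0.947 = 11980
Band 4: 5550 * 0.923 = 5123
Band 5: 5700 * 0.931 + 5300 * 0.641 = 5307 + 3397 = 8704
→ [1746, 5658, 11980, 5123, 8704]
— Period 2 —
Births: 5658 * 0.088 = 498, 11980 * 0.114 = 1366 → 1864
Band 2: 1746 * 0.951 = 1660
Band 3: 5658 * 0.947 = 5358
Band 4: 11980 * 0.923 = 11058
Band 5: 5123 * 0.931 + 8704 * 0.641 = 4770 + 5579 = 10349
→ [1864, 1660, 5358, 11058, 10349]
— Period 3 —
Births: 1660 * 0.088 = 146, 5358 * 0.114 = 611 → 757
Band 2: 1864 * 0.951 = 1773
Band 3: 1660 * 0.947 = 1572
Band 4: 5358 * 0.923 = 4945
Band 5: 11058 * 0.931 + 10349 * 0.641 = 10295 + 6634 = 16929
→ [757, 1773, 1572, 4945, 16929]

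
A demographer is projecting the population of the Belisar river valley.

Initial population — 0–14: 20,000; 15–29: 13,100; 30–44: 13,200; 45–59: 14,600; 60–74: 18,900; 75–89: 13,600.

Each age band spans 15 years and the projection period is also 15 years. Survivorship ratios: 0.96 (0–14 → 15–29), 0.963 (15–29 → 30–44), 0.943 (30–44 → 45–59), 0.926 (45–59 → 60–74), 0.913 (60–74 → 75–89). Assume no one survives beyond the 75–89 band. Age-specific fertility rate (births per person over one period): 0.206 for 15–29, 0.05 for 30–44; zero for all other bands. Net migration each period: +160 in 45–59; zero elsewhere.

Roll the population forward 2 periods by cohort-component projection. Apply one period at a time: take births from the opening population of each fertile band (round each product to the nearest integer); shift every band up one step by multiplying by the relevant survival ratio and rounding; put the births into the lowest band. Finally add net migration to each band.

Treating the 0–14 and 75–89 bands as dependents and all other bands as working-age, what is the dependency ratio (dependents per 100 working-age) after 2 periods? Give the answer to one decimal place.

Call the bands 1 to 6, youngest first.
Period 1:
Births: 13100 × 0.206 = 2699  |  13200 × 0.05 = 660 → 3359
Band 2: 20000 × 0.96 = 19200
Band 3: 13100 × 0.963 = 12615
Band 4: 13200 × 0.943 = 12448
Band 5: 14600 × 0.926 = 13520
Band 6: 18900 × 0.913 = 17256
Net migration: Band 4 + 160 → 12608
Population now: 0–14=3359, 15–29=19200, 30–44=12615, 45–59=12608, 60–74=13520, 75–89=17256
Period 2:
Births: 19200 × 0.206 = 3955  |  12615 × 0.05 = 631 → 4586
Band 2: 3359 × 0.96 = 3225
Band 3: 19200 × 0.963 = 18490
Band 4: 12615 × 0.943 = 11896
Band 5: 12608 × 0.926 = 11675
Band 6: 13520 × 0.913 = 12344
Net migration: Band 4 + 160 → 12056
Population now: 0–14=4586, 15–29=3225, 30–44=18490, 45–59=12056, 60–74=11675, 75–89=12344
Dependents (band 0–14 + band 75–89) = 4586 + 12344 = 16930; working-age = 45446; ratio = 16930/45446 × 100 = 37.3

37.3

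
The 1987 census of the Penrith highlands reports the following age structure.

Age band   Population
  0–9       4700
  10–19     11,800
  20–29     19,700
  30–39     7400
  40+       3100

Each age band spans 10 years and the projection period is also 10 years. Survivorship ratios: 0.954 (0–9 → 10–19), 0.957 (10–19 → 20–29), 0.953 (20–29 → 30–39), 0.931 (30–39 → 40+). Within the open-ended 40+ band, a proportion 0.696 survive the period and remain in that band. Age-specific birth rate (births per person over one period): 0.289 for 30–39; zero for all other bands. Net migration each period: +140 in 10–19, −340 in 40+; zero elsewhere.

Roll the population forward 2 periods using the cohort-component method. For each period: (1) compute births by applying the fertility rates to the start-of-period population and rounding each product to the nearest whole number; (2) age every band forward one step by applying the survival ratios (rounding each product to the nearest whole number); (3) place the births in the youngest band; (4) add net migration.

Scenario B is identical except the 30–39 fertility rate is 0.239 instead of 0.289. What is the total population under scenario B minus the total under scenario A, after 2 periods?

-1292

[period 1]
Births: 7400 * 0.289 = 2139
10–19: 4700 * 0.954 = 4484
20–29: 11800 * 0.957 = 11293
30–39: 19700 * 0.953 = 18774
40+: 7400 * 0.931 + 3100 * 0.696 = 6889 + 2158 = 9047
Net migration: 10–19 + 140 → 4624; 40+ − 340 → 8707
Giving 2139 / 4624 / 11293 / 18774 / 8707.
[period 2]
Births: 18774 * 0.289 = 5426
10–19: 2139 * 0.954 = 2041
20–29: 4624 * 0.957 = 4425
30–39: 11293 * 0.953 = 10762
40+: 18774 * 0.931 + 8707 * 0.696 = 17479 + 6060 = 23539
Net migration: 10–19 + 140 → 2181; 40+ − 340 → 23199
Giving 5426 / 2181 / 4425 / 10762 / 23199.
Scenario A total after 2 periods: 45993
Scenario B projection —
[period 1]
Births: 7400 * 0.239 = 1769
10–19: 4700 * 0.954 = 4484
20–29: 11800 * 0.957 = 11293
30–39: 19700 * 0.953 = 18774
40+: 7400 * 0.931 + 3100 * 0.696 = 6889 + 2158 = 9047
Net migration: 10–19 + 140 → 4624; 40+ − 340 → 8707
Giving 1769 / 4624 / 11293 / 18774 / 8707.
[period 2]
Births: 18774 * 0.239 = 4487
10–19: 1769 * 0.954 = 1688
20–29: 4624 * 0.957 = 4425
30–39: 11293 * 0.953 = 10762
40+: 18774 * 0.931 + 8707 * 0.696 = 17479 + 6060 = 23539
Net migration: 10–19 + 140 → 1828; 40+ − 340 → 23199
Giving 4487 / 1828 / 4425 / 10762 / 23199.
Scenario B total after 2 periods: 44701
Difference B − A = 44701 − 45993 = -1292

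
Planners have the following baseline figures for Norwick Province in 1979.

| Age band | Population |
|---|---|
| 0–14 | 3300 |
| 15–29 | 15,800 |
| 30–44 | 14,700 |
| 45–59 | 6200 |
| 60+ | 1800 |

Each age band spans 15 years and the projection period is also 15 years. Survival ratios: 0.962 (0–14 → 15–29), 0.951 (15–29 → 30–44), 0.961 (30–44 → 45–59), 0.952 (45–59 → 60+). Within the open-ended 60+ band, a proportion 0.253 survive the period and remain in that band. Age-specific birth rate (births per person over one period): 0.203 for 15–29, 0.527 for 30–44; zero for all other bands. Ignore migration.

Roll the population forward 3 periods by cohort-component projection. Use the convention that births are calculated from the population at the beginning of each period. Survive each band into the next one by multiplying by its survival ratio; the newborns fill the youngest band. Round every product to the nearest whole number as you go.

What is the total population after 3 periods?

42448

Numbering the bands 1..5 from youngest to oldest:
Period 1.
Births: 15800 × 0.203 = 3207  |  14700 × 0.527 = 7747 — total 10954
Band 2: 3300 × 0.962 = 3175
Band 3: 15800 × 0.951 = 15026
Band 4: 14700 × 0.961 = 14127
Band 5: 6200 × 0.952 + 1800 × 0.253 = 5902 + 455 = 6357
Giving 10954 / 3175 / 15026 / 14127 / 6357.
Period 2.
Births: 3175 × 0.203 = 645  |  15026 × 0.527 = 7919 — total 8564
Band 2: 10954 × 0.962 = 10538
Band 3: 3175 × 0.951 = 3019
Band 4: 15026 × 0.961 = 14440
Band 5: 14127 × 0.952 + 6357 × 0.253 = 13449 + 1608 = 15057
Giving 8564 / 10538 / 3019 / 14440 / 15057.
Period 3.
Births: 10538 × 0.203 = 2139  |  3019 × 0.527 = 1591 — total 3730
Band 2: 8564 × 0.962 = 8239
Band 3: 10538 × 0.951 = 10022
Band 4: 3019 × 0.961 = 2901
Band 5: 14440 × 0.952 + 15057 × 0.253 = 13747 + 3809 = 17556
Giving 3730 / 8239 / 10022 / 2901 / 17556.
Total after period 3: 3730 + 8239 + 10022 + 2901 + 17556 = 42448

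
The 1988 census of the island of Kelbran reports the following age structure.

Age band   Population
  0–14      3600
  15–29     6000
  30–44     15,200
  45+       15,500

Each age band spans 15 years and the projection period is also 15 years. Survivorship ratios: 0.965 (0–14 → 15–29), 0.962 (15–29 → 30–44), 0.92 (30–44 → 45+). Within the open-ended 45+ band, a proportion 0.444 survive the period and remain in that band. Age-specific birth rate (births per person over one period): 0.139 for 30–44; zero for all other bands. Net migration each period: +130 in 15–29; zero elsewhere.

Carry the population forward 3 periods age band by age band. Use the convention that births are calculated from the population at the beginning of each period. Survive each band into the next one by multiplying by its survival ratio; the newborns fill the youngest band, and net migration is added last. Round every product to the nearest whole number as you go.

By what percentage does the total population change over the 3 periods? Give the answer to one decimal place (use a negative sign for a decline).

-67.4

— Period 1 —
Births: 15200 × 0.139 = 2113
15–29: 3600 × 0.965 = 3474
30–44: 6000 × 0.962 = 5772
45+: 15200 × 0.92 + 15500 × 0.444 = 13984 + 6882 = 20866
Net migration: 15–29 + 130 → 3604
End of period: [2113, 3604, 5772, 20866]
— Period 2 —
Births: 5772 × 0.139 = 802
15–29: 2113 × 0.965 = 2039
30–44: 3604 × 0.962 = 3467
45+: 5772 × 0.92 + 20866 × 0.444 = 5310 + 9265 = 14575
Net migration: 15–29 + 130 → 2169
End of period: [802, 2169, 3467, 14575]
— Period 3 —
Births: 3467 × 0.139 = 482
15–29: 802 × 0.965 = 774
30–44: 2169 × 0.962 = 2087
45+: 3467 × 0.92 + 14575 × 0.444 = 3190 + 6471 = 9661
Net migration: 15–29 + 130 → 904
End of period: [482, 904, 2087, 9661]
Total: 40300 → 13134; change = -27166; percentage change = -67.4%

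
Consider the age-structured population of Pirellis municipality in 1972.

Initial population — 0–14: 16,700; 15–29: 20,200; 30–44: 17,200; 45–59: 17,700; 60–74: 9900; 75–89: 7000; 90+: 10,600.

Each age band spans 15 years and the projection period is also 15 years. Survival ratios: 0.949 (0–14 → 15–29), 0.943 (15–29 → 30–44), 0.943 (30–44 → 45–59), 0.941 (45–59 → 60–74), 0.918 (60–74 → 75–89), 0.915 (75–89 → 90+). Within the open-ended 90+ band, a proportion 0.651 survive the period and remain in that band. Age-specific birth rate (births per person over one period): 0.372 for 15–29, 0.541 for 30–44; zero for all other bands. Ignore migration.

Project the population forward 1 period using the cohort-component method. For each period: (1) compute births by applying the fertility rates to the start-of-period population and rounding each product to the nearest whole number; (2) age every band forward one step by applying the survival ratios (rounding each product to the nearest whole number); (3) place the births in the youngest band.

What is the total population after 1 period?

106986

After projecting period 1:
Births: 20200 * 0.372 = 7514 ; 17200 * 0.541 = 9305 → 16819
15–29: 16700 * 0.949 = 15848
30–44: 20200 * 0.943 = 19049
45–59: 17200 * 0.943 = 16220
60–74: 17700 * 0.941 = 16656
75–89: 9900 * 0.918 = 9088
90+: 7000 * 0.915 + 10600 * 0.651 = 6405 + 6901 = 13306
Giving 16819 / 15848 / 19049 / 16220 / 16656 / 9088 / 13306.
Total after period 1: 16819 + 15848 + 19049 + 16220 + 16656 + 9088 + 13306 = 106986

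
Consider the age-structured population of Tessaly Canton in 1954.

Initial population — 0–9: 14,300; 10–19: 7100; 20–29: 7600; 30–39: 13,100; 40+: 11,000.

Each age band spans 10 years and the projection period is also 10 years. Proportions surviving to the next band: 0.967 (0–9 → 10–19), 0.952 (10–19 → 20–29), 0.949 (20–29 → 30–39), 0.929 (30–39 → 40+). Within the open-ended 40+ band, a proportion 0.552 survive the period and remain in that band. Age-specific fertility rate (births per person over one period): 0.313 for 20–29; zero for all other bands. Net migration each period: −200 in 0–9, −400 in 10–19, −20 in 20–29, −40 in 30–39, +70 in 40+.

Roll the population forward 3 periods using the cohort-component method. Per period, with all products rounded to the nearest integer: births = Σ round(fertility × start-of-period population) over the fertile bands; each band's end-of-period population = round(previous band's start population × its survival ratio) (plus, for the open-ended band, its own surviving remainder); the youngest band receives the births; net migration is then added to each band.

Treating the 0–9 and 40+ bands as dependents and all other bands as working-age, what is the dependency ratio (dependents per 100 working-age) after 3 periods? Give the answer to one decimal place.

126.1

— Period 1 —
Births: 7600 × 0.313 = 2379
10–19: 14300 × 0.967 = 13828
20–29: 7100 × 0.952 = 6759
30–39: 7600 × 0.949 = 7212
40+: 13100 × 0.929 + 11000 × 0.552 = 12170 + 6072 = 18242
Net migration: 0–9 − 200 → 2179; 10–19 − 400 → 13428; 20–29 − 20 → 6739; 30–39 − 40 → 7172; 40+ + 70 → 18312
Population now: 0–9=2179, 10–19=13428, 20–29=6739, 30–39=7172, 40+=18312
— Period 2 —
Births: 6739 × 0.313 = 2109
10–19: 2179 × 0.967 = 2107
20–29: 13428 × 0.952 = 12783
30–39: 6739 × 0.949 = 6395
40+: 7172 × 0.929 + 18312 × 0.552 = 6663 + 10108 = 16771
Net migration: 0–9 − 200 → 1909; 10–19 − 400 → 1707; 20–29 − 20 → 12763; 30–39 − 40 → 6355; 40+ + 70 → 16841
Population now: 0–9=1909, 10–19=1707, 20–29=12763, 30–39=6355, 40+=16841
— Period 3 —
Births: 12763 × 0.313 = 3995
10–19: 1909 × 0.967 = 1846
20–29: 1707 × 0.952 = 1625
30–39: 12763 × 0.949 = 12112
40+: 6355 × 0.929 + 16841 × 0.552 = 5904 + 9296 = 15200
Net migration: 0–9 − 200 → 3795; 10–19 − 400 → 1446; 20–29 − 20 → 1605; 30–39 − 40 → 12072; 40+ + 70 → 15270
Population now: 0–9=3795, 10–19=1446, 20–29=1605, 30–39=12072, 40+=15270
Dependents (band 0–9 + band 40+) = 3795 + 15270 = 19065; working-age = 15123; ratio = 19065/15123 × 100 = 126.1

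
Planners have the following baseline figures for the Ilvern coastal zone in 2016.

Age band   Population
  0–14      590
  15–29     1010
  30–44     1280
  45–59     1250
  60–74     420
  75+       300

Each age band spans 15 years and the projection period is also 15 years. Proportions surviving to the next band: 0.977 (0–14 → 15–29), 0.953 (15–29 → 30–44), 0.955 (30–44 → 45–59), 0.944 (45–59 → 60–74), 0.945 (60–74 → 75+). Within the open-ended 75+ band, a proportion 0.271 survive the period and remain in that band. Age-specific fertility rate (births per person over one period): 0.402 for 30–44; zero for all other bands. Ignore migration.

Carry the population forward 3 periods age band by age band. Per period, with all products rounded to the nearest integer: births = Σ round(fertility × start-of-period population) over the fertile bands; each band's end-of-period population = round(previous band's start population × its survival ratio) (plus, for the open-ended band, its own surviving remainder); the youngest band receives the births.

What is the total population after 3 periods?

[period 1]
Births: 1280 × 0.402 = 515
15–29: 590 × 0.977 = 576
30–44: 1010 × 0.953 = 963
45–59: 1280 × 0.955 = 1222
60–74: 1250 × 0.944 = 1180
75+: 420 × 0.945 + 300 × 0.271 = 397 + 81 = 478
Giving 515 / 576 / 963 / 1222 / 1180 / 478.
[period 2]
Births: 963 × 0.402 = 387
15–29: 515 × 0.977 = 503
30–44: 576 × 0.953 = 549
45–59: 963 × 0.955 = 920
60–74: 1222 × 0.944 = 1154
75+: 1180 × 0.945 + 478 × 0.271 = 1115 + 130 = 1245
Giving 387 / 503 / 549 / 920 / 1154 / 1245.
[period 3]
Births: 549 × 0.402 = 221
15–29: 387 × 0.977 = 378
30–44: 503 × 0.953 = 479
45–59: 549 × 0.955 = 524
60–74: 920 × 0.944 = 868
75+: 1154 × 0.945 + 1245 × 0.271 = 1091 + 337 = 1428
Giving 221 / 378 / 479 / 524 / 868 / 1428.
Total after period 3: 221 + 378 + 479 + 524 + 868 + 1428 = 3898

3898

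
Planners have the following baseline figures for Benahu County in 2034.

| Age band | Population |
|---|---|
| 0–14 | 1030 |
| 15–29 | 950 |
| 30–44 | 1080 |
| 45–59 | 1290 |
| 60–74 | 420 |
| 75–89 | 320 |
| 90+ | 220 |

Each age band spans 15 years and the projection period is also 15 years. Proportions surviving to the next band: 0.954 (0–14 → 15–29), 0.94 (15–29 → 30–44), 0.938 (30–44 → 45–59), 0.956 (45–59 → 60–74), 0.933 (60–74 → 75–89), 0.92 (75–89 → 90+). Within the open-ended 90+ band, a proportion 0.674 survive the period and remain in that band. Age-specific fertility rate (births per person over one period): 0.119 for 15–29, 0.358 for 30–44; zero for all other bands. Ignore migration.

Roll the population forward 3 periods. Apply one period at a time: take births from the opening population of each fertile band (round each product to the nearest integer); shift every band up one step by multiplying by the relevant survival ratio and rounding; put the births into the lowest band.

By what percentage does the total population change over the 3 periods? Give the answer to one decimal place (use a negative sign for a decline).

Period 1:
Births: 950 × 0.119 = 113, 1080 × 0.358 = 387 — total 500
15–29: 1030 × 0.954 = 983
30–44: 950 × 0.94 = 893
45–59: 1080 × 0.938 = 1013
60–74: 1290 × 0.956 = 1233
75–89: 420 × 0.933 = 392
90+: 320 × 0.92 + 220 × 0.674 = 294 + 148 = 442
End of period: [500, 983, 893, 1013, 1233, 392, 442]
Period 2:
Births: 983 × 0.119 = 117, 893 × 0.358 = 320 — total 437
15–29: 500 × 0.954 = 477
30–44: 983 × 0.94 = 924
45–59: 893 × 0.938 = 838
60–74: 1013 × 0.956 = 968
75–89: 1233 × 0.933 = 1150
90+: 392 × 0.92 + 442 × 0.674 = 361 + 298 = 659
End of period: [437, 477, 924, 838, 968, 1150, 659]
Period 3:
Births: 477 × 0.119 = 57, 924 × 0.358 = 331 — total 388
15–29: 437 × 0.954 = 417
30–44: 477 × 0.94 = 448
45–59: 924 × 0.938 = 867
60–74: 838 × 0.956 = 801
75–89: 968 × 0.933 = 903
90+: 1150 × 0.92 + 659 × 0.674 = 1058 + 444 = 1502
End of period: [388, 417, 448, 867, 801, 903, 1502]
Total: 5310 → 5326; change = 16; percentage change = 0.3%

0.3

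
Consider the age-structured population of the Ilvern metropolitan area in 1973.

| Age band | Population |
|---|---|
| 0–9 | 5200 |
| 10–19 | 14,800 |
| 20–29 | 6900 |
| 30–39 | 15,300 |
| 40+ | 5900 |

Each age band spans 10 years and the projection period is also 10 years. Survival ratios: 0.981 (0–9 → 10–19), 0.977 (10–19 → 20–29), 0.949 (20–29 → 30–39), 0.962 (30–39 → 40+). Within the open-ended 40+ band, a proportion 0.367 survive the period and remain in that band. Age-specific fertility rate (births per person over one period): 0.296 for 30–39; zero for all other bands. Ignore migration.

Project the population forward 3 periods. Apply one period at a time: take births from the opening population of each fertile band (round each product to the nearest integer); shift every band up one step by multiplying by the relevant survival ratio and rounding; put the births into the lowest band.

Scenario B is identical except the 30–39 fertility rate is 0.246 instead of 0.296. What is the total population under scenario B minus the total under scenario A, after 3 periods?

(Groups numbered youngest = 1 to oldest = 5.)
After projecting period 1:
Births: 15300 × 0.296 = 4529
Group 2: 5200 × 0.981 = 5101
Group 3: 14800 × 0.977 = 14460
Group 4: 6900 × 0.949 = 6548
Group 5: 15300 × 0.962 + 5900 × 0.367 = 14719 + 2165 = 16884
Population now: 0–9=4529, 10–19=5101, 20–29=14460, 30–39=6548, 40+=16884
After projecting period 2:
Births: 6548 × 0.296 = 1938
Group 2: 4529 × 0.981 = 4443
Group 3: 5101 × 0.977 = 4984
Group 4: 14460 × 0.949 = 13723
Group 5: 6548 × 0.962 + 16884 × 0.367 = 6299 + 6196 = 12495
Population now: 0–9=1938, 10–19=4443, 20–29=4984, 30–39=13723, 40+=12495
After projecting period 3:
Births: 13723 × 0.296 = 4062
Group 2: 1938 × 0.981 = 1901
Group 3: 4443 × 0.977 = 4341
Group 4: 4984 × 0.949 = 4730
Group 5: 13723 × 0.962 + 12495 × 0.367 = 13202 + 4586 = 17788
Population now: 0–9=4062, 10–19=1901, 20–29=4341, 30–39=4730, 40+=17788
Scenario A total after 3 periods: 32822
Scenario B projection —
After projecting period 1:
Births: 15300 × 0.246 = 3764
Group 2: 5200 × 0.981 = 5101
Group 3: 14800 × 0.977 = 14460
Group 4: 6900 × 0.949 = 6548
Group 5: 15300 × 0.962 + 5900 × 0.367 = 14719 + 2165 = 16884
Population now: 0–9=3764, 10–19=5101, 20–29=14460, 30–39=6548, 40+=16884
After projecting period 2:
Births: 6548 × 0.246 = 1611
Group 2: 3764 × 0.981 = 3692
Group 3: 5101 × 0.977 = 4984
Group 4: 14460 × 0.949 = 13723
Group 5: 6548 × 0.962 + 16884 × 0.367 = 6299 + 6196 = 12495
Population now: 0–9=1611, 10–19=3692, 20–29=4984, 30–39=13723, 40+=12495
After projecting period 3:
Births: 13723 × 0.246 = 3376
Group 2: 1611 × 0.981 = 1580
Group 3: 3692 × 0.977 = 3607
Group 4: 4984 × 0.949 = 4730
Group 5: 13723 × 0.962 + 12495 × 0.367 = 13202 + 4586 = 17788
Population now: 0–9=3376, 10–19=1580, 20–29=3607, 30–39=4730, 40+=17788
Scenario B total after 3 periods: 31081
Difference B − A = 31081 − 32822 = -1741

-1741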